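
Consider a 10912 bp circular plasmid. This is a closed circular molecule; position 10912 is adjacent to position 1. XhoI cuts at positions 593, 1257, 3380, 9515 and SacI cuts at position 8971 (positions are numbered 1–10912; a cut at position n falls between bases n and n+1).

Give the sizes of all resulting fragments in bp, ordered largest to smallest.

5591, 2123, 1990, 664, 544 bp

Combined cut positions (sorted): 593, 1257, 3380, 8971, 9515.
Circular molecule, 5 cuts → 5 fragments:
  1257 − 593 = 664 bp
  3380 − 1257 = 2123 bp
  8971 − 3380 = 5591 bp
  9515 − 8971 = 544 bp
  wrap: 10912 − 9515 + 593 = 1990 bp
Sorted largest to smallest: 5591, 2123, 1990, 664, 544 bp.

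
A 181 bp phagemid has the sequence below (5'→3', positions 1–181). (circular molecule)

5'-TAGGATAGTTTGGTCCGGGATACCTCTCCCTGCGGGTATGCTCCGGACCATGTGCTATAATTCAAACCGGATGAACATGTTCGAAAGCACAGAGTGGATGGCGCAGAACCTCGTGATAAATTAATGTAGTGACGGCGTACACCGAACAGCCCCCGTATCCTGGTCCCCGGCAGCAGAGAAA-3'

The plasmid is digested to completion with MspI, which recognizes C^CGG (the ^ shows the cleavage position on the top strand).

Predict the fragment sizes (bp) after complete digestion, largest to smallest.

100, 29, 28, 24 bp

MspI sites (CCGG) start at positions 15, 43, 67, 167.
MspI cuts after the first base of each site, so after positions 15, 43, 67, 167.
Circular molecule, 4 cuts → 4 fragments:
  16–43 → 28 bp
  44–67 → 24 bp
  68–167 → 100 bp
  168–181 then 1–15 → 14 + 15 = 29 bp
Sorted largest to smallest: 100, 29, 28, 24 bp.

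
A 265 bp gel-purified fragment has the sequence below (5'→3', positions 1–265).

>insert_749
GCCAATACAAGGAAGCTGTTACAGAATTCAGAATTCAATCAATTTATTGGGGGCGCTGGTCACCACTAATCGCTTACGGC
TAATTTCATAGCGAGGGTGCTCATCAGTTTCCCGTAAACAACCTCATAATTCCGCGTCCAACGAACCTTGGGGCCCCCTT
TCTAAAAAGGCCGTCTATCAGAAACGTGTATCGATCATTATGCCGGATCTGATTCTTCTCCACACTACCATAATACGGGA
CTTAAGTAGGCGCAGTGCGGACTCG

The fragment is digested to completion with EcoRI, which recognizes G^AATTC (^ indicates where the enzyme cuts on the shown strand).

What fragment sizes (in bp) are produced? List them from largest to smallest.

EcoRI sites (GAATTC) start at positions 24, 31.
EcoRI cuts after the first base of each site, so after positions 24, 31.
Linear molecule, 2 cuts → 3 fragments:
  1–24 → 24 bp
  25–31 → 7 bp
  32–265 → 234 bp
Sorted largest to smallest: 234, 24, 7 bp.

234, 24, 7 bp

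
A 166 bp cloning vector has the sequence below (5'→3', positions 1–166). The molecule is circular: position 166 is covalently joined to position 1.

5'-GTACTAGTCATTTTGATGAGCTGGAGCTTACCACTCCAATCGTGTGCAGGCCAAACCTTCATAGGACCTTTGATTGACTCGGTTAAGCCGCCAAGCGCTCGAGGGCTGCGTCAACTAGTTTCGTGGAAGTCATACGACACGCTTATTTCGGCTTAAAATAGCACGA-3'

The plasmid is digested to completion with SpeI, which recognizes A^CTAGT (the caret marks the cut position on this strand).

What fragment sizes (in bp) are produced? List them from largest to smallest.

111, 55 bp

SpeI sites (ACTAGT) start at positions 3, 114.
SpeI cuts after the first base of each site, so after positions 3, 114.
Circular molecule, 2 cuts → 2 fragments:
  4–114 → 111 bp
  115–166 then 1–3 → 52 + 3 = 55 bp
Sorted largest to smallest: 111, 55 bp.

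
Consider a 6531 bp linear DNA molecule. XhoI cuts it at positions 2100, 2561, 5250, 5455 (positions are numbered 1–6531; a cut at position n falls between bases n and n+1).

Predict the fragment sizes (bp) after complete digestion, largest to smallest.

2689, 2100, 1076, 461, 205 bp

Linear molecule, 4 cuts → 5 fragments:
  2100 − 0 = 2100 bp
  2561 − 2100 = 461 bp
  5250 − 2561 = 2689 bp
  5455 − 5250 = 205 bp
  6531 − 5455 = 1076 bp
Sorted largest to smallest: 2689, 2100, 1076, 461, 205 bp.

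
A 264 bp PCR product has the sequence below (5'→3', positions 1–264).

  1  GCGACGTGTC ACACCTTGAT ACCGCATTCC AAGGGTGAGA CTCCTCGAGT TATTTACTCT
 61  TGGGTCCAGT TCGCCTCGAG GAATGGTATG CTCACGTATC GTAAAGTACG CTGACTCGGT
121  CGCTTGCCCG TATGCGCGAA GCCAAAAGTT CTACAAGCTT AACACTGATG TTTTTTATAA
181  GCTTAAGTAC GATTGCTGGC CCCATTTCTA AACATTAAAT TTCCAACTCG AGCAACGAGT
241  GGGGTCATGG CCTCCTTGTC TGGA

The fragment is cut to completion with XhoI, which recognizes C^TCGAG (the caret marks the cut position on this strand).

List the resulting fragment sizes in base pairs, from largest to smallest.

XhoI sites (CTCGAG) start at positions 44, 75, 227.
XhoI cuts after the first base of each site, so after positions 44, 75, 227.
Linear molecule, 3 cuts → 4 fragments:
  1–44 → 44 bp
  45–75 → 31 bp
  76–227 → 152 bp
  228–264 → 37 bp
Sorted largest to smallest: 152, 44, 37, 31 bp.

152, 44, 37, 31 bp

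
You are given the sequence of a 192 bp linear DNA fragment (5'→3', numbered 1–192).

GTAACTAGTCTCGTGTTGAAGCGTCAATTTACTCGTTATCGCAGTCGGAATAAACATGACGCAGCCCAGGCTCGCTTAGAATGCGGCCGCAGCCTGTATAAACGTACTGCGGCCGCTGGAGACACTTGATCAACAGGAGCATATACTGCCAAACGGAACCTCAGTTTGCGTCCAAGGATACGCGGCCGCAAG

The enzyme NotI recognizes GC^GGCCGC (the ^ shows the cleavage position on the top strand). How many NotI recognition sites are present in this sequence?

GCGGCCGC occurs starting at positions 83, 109, 182.
NotI cuts at 3 sites.

3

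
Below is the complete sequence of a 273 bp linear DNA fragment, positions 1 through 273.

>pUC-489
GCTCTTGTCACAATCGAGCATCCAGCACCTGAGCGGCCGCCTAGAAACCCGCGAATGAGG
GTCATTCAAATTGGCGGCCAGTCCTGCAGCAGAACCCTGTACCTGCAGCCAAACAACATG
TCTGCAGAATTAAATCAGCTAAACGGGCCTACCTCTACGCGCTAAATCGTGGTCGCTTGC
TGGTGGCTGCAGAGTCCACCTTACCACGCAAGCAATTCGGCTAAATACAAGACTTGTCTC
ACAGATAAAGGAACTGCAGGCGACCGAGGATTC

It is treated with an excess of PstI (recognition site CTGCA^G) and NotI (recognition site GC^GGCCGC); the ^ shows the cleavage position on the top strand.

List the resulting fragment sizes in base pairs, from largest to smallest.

67, 65, 54, 34, 19, 19, 15 bp

PstI sites (CTGCAG) start at positions 84, 103, 122, 187, 254.
PstI cuts after base 5 of each site (before the last base), so after positions 88, 107, 126, 191, 258.
The NotI site (GCGGCCGC) starts at position 33.
NotI cuts after base 2 of each site, so after position 34.
Combined cut positions: 34, 88, 107, 126, 191, 258.
Linear molecule, 6 cuts → 7 fragments:
  1–34 → 34 bp
  35–88 → 54 bp
  89–107 → 19 bp
  108–126 → 19 bp
  127–191 → 65 bp
  192–258 → 67 bp
  259–273 → 15 bp
Sorted largest to smallest: 67, 65, 54, 34, 19, 19, 15 bp.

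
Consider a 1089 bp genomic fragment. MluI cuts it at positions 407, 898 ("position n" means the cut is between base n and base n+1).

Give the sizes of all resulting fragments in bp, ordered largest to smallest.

Linear molecule, 2 cuts → 3 fragments:
  407 − 0 = 407 bp
  898 − 407 = 491 bp
  1089 − 898 = 191 bp
Sorted largest to smallest: 491, 407, 191 bp.

491, 407, 191 bp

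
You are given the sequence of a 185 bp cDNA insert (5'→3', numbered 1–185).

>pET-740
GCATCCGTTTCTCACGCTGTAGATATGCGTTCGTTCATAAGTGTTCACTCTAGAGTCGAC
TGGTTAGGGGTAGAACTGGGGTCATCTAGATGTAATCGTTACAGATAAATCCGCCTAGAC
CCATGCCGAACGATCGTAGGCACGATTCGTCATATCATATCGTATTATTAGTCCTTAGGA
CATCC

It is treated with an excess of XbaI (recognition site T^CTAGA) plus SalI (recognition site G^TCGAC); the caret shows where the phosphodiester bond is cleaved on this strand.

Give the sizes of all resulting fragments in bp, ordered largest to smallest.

100, 49, 30, 6 bp

XbaI sites (TCTAGA) start at positions 49, 85.
XbaI cuts after the first base of each site, so after positions 49, 85.
The SalI site (GTCGAC) starts at position 55.
SalI cuts after the first base of each site, so after position 55.
Combined cut positions: 49, 55, 85.
Linear molecule, 3 cuts → 4 fragments:
  1–49 → 49 bp
  50–55 → 6 bp
  56–85 → 30 bp
  86–185 → 100 bp
Sorted largest to smallest: 100, 49, 30, 6 bp.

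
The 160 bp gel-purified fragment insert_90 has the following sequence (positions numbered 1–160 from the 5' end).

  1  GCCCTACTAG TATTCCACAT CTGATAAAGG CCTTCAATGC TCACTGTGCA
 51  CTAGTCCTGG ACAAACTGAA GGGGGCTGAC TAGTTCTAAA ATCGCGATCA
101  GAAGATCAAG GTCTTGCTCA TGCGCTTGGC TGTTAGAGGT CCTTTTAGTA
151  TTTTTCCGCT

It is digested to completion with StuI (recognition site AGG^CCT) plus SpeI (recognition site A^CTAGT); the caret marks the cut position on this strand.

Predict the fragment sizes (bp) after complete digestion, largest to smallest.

The StuI site (AGGCCT) starts at position 28.
StuI cuts after base 3 of each site, so after position 30.
SpeI sites (ACTAGT) start at positions 6, 50, 79.
SpeI cuts after the first base of each site, so after positions 6, 50, 79.
Combined cut positions: 6, 30, 50, 79.
Linear molecule, 4 cuts → 5 fragments:
  1–6 → 6 bp
  7–30 → 24 bp
  31–50 → 20 bp
  51–79 → 29 bp
  80–160 → 81 bp
Sorted largest to smallest: 81, 29, 24, 20, 6 bp.

81, 29, 24, 20, 6 bp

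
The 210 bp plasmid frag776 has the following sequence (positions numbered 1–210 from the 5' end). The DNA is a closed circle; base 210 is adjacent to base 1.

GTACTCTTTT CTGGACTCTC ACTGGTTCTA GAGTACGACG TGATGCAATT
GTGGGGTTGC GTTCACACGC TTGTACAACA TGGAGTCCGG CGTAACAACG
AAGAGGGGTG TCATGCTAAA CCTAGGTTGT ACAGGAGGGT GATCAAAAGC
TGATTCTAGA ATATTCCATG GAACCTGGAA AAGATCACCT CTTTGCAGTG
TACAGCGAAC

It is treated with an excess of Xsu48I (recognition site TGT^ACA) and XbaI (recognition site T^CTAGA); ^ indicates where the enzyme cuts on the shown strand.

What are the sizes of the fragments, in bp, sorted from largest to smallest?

56, 47, 46, 36, 25 bp

Xsu48I sites (TGTACA) start at positions 72, 128, 199.
Xsu48I cuts after base 3 of each site, so after positions 74, 130, 201.
XbaI sites (TCTAGA) start at positions 27, 155.
XbaI cuts after the first base of each site, so after positions 27, 155.
Combined cut positions: 27, 74, 130, 155, 201.
Circular molecule, 5 cuts → 5 fragments:
  28–74 → 47 bp
  75–130 → 56 bp
  131–155 → 25 bp
  156–201 → 46 bp
  202–210 then 1–27 → 9 + 27 = 36 bp
Sorted largest to smallest: 56, 47, 46, 36, 25 bp.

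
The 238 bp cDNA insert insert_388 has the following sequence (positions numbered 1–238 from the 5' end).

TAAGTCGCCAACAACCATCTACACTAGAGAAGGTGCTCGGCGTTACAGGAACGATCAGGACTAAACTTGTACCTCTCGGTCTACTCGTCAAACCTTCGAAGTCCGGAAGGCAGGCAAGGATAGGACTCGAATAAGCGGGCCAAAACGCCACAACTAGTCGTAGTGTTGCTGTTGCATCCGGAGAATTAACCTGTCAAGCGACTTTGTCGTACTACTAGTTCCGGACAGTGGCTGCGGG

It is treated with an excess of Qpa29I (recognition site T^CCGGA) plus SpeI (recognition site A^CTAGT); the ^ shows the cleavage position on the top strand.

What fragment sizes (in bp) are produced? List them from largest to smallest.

102, 51, 37, 24, 18, 6 bp

Qpa29I sites (TCCGGA) start at positions 102, 177, 220.
Qpa29I cuts after the first base of each site, so after positions 102, 177, 220.
SpeI sites (ACTAGT) start at positions 153, 214.
SpeI cuts after the first base of each site, so after positions 153, 214.
Combined cut positions: 102, 153, 177, 214, 220.
Linear molecule, 5 cuts → 6 fragments:
  1–102 → 102 bp
  103–153 → 51 bp
  154–177 → 24 bp
  178–214 → 37 bp
  215–220 → 6 bp
  221–238 → 18 bp
Sorted largest to smallest: 102, 51, 37, 24, 18, 6 bp.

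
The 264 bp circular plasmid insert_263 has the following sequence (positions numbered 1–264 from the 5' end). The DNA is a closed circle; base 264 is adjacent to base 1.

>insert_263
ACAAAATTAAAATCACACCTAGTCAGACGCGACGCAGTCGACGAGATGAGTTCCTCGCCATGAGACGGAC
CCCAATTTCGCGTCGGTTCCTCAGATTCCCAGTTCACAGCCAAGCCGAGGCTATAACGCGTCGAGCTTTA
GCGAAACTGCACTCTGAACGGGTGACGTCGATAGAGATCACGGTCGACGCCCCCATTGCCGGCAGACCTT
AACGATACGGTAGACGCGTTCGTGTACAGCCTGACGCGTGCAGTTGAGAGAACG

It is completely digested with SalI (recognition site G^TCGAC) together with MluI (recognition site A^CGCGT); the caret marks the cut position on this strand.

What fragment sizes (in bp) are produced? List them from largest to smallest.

89, 57, 57, 41, 20 bp

SalI sites (GTCGAC) start at positions 37, 183.
SalI cuts after the first base of each site, so after positions 37, 183.
MluI sites (ACGCGT) start at positions 126, 224, 244.
MluI cuts after the first base of each site, so after positions 126, 224, 244.
Combined cut positions: 37, 126, 183, 224, 244.
Circular molecule, 5 cuts → 5 fragments:
  38–126 → 89 bp
  127–183 → 57 bp
  184–224 → 41 bp
  225–244 → 20 bp
  245–264 then 1–37 → 20 + 37 = 57 bp
Sorted largest to smallest: 89, 57, 57, 41, 20 bp.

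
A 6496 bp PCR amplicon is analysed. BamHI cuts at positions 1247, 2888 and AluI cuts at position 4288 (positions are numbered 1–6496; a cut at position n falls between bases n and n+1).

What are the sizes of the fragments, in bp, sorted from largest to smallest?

2208, 1641, 1400, 1247 bp

Combined cut positions (sorted): 1247, 2888, 4288.
Linear molecule, 3 cuts → 4 fragments:
  1247 − 0 = 1247 bp
  2888 − 1247 = 1641 bp
  4288 − 2888 = 1400 bp
  6496 − 4288 = 2208 bp
Sorted largest to smallest: 2208, 1641, 1400, 1247 bp.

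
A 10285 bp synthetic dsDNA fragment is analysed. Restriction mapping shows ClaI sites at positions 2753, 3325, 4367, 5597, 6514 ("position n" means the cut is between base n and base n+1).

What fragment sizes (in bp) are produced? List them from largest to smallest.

Linear molecule, 5 cuts → 6 fragments:
  2753 − 0 = 2753 bp
  3325 − 2753 = 572 bp
  4367 − 3325 = 1042 bp
  5597 − 4367 = 1230 bp
  6514 − 5597 = 917 bp
  10285 − 6514 = 3771 bp
Sorted largest to smallest: 3771, 2753, 1230, 1042, 917, 572 bp.

3771, 2753, 1230, 1042, 917, 572 bp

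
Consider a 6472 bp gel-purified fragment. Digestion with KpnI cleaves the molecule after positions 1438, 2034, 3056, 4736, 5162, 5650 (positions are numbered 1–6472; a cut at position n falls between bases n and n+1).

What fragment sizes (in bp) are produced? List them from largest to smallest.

Linear molecule, 6 cuts → 7 fragments:
  1438 − 0 = 1438 bp
  2034 − 1438 = 596 bp
  3056 − 2034 = 1022 bp
  4736 − 3056 = 1680 bp
  5162 − 4736 = 426 bp
  5650 − 5162 = 488 bp
  6472 − 5650 = 822 bp
Sorted largest to smallest: 1680, 1438, 1022, 822, 596, 488, 426 bp.

1680, 1438, 1022, 822, 596, 488, 426 bp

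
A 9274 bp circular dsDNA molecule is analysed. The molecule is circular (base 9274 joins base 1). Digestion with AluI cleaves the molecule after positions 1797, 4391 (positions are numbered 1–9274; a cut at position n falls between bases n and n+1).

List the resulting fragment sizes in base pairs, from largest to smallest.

6680, 2594 bp

Circular molecule, 2 cuts → 2 fragments:
  4391 − 1797 = 2594 bp
  wrap: 9274 − 4391 + 1797 = 6680 bp
Sorted largest to smallest: 6680, 2594 bp.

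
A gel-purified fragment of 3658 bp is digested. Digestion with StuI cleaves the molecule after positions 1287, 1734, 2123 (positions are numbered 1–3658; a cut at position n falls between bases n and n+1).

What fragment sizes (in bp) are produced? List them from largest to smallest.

Linear molecule, 3 cuts → 4 fragments:
  1287 − 0 = 1287 bp
  1734 − 1287 = 447 bp
  2123 − 1734 = 389 bp
  3658 − 2123 = 1535 bp
Sorted largest to smallest: 1535, 1287, 447, 389 bp.

1535, 1287, 447, 389 bp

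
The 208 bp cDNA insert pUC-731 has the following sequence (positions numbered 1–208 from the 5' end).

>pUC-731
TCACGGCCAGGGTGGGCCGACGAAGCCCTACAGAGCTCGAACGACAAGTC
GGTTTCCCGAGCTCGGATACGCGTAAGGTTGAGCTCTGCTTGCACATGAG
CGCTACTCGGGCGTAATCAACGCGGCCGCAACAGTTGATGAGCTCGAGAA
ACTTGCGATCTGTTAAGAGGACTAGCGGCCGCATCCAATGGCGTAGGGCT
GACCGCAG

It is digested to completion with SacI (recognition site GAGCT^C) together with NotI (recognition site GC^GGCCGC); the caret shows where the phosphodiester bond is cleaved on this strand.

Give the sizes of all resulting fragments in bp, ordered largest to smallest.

SacI sites (GAGCTC) start at positions 33, 59, 81, 140.
SacI cuts after base 5 of each site (before the last base), so after positions 37, 63, 85, 144.
NotI sites (GCGGCCGC) start at positions 122, 175.
NotI cuts after base 2 of each site, so after positions 123, 176.
Combined cut positions: 37, 63, 85, 123, 144, 176.
Linear molecule, 6 cuts → 7 fragments:
  1–37 → 37 bp
  38–63 → 26 bp
  64–85 → 22 bp
  86–123 → 38 bp
  124–144 → 21 bp
  145–176 → 32 bp
  177–208 → 32 bp
Sorted largest to smallest: 38, 37, 32, 32, 26, 22, 21 bp.

38, 37, 32, 32, 26, 22, 21 bp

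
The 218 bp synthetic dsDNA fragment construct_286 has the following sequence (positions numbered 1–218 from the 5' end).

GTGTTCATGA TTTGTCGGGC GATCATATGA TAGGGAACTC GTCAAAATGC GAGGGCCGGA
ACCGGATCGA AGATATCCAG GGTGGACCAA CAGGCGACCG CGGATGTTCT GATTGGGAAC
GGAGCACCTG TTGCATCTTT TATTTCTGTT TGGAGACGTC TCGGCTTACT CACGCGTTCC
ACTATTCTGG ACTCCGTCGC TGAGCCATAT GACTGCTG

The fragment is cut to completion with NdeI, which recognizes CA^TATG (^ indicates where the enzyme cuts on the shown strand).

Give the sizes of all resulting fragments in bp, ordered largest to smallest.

182, 25, 11 bp

NdeI sites (CATATG) start at positions 24, 206.
NdeI cuts after base 2 of each site, so after positions 25, 207.
Linear molecule, 2 cuts → 3 fragments:
  1–25 → 25 bp
  26–207 → 182 bp
  208–218 → 11 bp
Sorted largest to smallest: 182, 25, 11 bp.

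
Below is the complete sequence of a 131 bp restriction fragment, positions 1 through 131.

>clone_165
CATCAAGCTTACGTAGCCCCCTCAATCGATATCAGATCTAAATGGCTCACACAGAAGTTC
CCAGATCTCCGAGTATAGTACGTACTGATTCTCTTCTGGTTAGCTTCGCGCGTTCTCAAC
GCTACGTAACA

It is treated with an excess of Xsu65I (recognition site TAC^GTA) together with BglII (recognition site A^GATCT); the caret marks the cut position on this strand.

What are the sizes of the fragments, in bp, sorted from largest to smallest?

Xsu65I sites (TACGTA) start at positions 10, 79, 123.
Xsu65I cuts after base 3 of each site, so after positions 12, 81, 125.
BglII sites (AGATCT) start at positions 34, 63.
BglII cuts after the first base of each site, so after positions 34, 63.
Combined cut positions: 12, 34, 63, 81, 125.
Linear molecule, 5 cuts → 6 fragments:
  1–12 → 12 bp
  13–34 → 22 bp
  35–63 → 29 bp
  64–81 → 18 bp
  82–125 → 44 bp
  126–131 → 6 bp
Sorted largest to smallest: 44, 29, 22, 18, 12, 6 bp.

44, 29, 22, 18, 12, 6 bp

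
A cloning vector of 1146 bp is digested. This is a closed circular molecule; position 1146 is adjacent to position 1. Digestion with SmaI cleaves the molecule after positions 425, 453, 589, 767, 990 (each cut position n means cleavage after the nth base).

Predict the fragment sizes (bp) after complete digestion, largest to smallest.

Circular molecule, 5 cuts → 5 fragments:
  453 − 425 = 28 bp
  589 − 453 = 136 bp
  767 − 589 = 178 bp
  990 − 767 = 223 bp
  wrap: 1146 − 990 + 425 = 581 bp
Sorted largest to smallest: 581, 223, 178, 136, 28 bp.

581, 223, 178, 136, 28 bp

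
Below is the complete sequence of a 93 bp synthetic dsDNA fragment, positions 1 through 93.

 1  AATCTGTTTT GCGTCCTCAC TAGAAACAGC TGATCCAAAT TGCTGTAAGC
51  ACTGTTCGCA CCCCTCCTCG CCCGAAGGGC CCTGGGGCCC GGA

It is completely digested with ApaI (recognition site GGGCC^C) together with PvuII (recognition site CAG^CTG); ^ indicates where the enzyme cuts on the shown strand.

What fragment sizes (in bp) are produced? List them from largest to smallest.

52, 29, 8, 4 bp

ApaI sites (GGGCCC) start at positions 77, 85.
ApaI cuts after base 5 of each site (before the last base), so after positions 81, 89.
The PvuII site (CAGCTG) starts at position 27.
PvuII cuts after base 3 of each site, so after position 29.
Combined cut positions: 29, 81, 89.
Linear molecule, 3 cuts → 4 fragments:
  1–29 → 29 bp
  30–81 → 52 bp
  82–89 → 8 bp
  90–93 → 4 bp
Sorted largest to smallest: 52, 29, 8, 4 bp.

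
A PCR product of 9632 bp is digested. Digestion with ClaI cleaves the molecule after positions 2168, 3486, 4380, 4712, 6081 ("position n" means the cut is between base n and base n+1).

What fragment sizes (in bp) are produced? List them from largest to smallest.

3551, 2168, 1369, 1318, 894, 332 bp

Linear molecule, 5 cuts → 6 fragments:
  2168 − 0 = 2168 bp
  3486 − 2168 = 1318 bp
  4380 − 3486 = 894 bp
  4712 − 4380 = 332 bp
  6081 − 4712 = 1369 bp
  9632 − 6081 = 3551 bp
Sorted largest to smallest: 3551, 2168, 1369, 1318, 894, 332 bp.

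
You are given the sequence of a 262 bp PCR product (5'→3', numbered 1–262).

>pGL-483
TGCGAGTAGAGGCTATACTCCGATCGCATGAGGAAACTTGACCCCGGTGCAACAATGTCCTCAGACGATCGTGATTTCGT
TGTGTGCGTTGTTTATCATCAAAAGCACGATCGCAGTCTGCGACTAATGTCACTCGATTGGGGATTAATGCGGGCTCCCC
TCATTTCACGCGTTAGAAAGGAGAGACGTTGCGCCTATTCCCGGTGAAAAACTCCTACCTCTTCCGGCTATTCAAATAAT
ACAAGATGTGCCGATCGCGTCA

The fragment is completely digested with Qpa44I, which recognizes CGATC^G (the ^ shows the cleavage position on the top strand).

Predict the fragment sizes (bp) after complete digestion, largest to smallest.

Qpa44I sites (CGATCG) start at positions 21, 66, 108, 252.
Qpa44I cuts after base 5 of each site (before the last base), so after positions 25, 70, 112, 256.
Linear molecule, 4 cuts → 5 fragments:
  1–25 → 25 bp
  26–70 → 45 bp
  71–112 → 42 bp
  113–256 → 144 bp
  257–262 → 6 bp
Sorted largest to smallest: 144, 45, 42, 25, 6 bp.

144, 45, 42, 25, 6 bp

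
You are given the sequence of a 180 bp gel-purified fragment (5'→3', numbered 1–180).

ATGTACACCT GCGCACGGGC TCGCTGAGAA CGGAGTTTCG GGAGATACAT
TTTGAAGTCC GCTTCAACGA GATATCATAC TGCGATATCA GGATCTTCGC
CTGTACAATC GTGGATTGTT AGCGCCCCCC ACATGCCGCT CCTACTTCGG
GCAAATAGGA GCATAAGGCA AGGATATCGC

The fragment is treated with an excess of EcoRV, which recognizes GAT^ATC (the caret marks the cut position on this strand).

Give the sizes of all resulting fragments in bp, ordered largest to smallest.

89, 73, 13, 5 bp

EcoRV sites (GATATC) start at positions 71, 84, 173.
EcoRV cuts after base 3 of each site, so after positions 73, 86, 175.
Linear molecule, 3 cuts → 4 fragments:
  1–73 → 73 bp
  74–86 → 13 bp
  87–175 → 89 bp
  176–180 → 5 bp
Sorted largest to smallest: 89, 73, 13, 5 bp.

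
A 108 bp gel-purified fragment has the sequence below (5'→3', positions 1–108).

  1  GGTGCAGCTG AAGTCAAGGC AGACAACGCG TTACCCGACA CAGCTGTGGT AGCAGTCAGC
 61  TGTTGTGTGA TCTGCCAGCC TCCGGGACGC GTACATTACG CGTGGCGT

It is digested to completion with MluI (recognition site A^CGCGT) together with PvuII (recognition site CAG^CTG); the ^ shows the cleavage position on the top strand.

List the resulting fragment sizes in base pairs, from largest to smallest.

MluI sites (ACGCGT) start at positions 26, 87, 98.
MluI cuts after the first base of each site, so after positions 26, 87, 98.
PvuII sites (CAGCTG) start at positions 5, 41, 57.
PvuII cuts after base 3 of each site, so after positions 7, 43, 59.
Combined cut positions: 7, 26, 43, 59, 87, 98.
Linear molecule, 6 cuts → 7 fragments:
  1–7 → 7 bp
  8–26 → 19 bp
  27–43 → 17 bp
  44–59 → 16 bp
  60–87 → 28 bp
  88–98 → 11 bp
  99–108 → 10 bp
Sorted largest to smallest: 28, 19, 17, 16, 11, 10, 7 bp.

28, 19, 17, 16, 11, 10, 7 bp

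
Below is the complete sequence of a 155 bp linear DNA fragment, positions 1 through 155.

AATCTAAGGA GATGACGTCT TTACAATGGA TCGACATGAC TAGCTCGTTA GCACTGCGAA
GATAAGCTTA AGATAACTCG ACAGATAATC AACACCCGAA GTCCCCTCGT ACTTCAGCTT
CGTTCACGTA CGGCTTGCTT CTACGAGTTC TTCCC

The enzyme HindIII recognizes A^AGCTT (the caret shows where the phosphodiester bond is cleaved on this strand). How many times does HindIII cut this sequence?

1

AAGCTT occurs starting at position 64.
HindIII cuts at 1 site.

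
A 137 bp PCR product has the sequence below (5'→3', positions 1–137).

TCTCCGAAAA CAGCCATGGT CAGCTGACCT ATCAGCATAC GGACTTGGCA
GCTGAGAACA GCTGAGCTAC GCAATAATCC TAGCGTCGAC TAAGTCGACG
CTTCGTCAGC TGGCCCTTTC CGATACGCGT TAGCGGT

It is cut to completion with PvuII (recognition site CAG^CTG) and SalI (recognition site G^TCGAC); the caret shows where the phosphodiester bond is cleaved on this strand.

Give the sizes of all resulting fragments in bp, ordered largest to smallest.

28, 28, 24, 23, 15, 10, 9 bp

PvuII sites (CAGCTG) start at positions 21, 49, 59, 107.
PvuII cuts after base 3 of each site, so after positions 23, 51, 61, 109.
SalI sites (GTCGAC) start at positions 85, 94.
SalI cuts after the first base of each site, so after positions 85, 94.
Combined cut positions: 23, 51, 61, 85, 94, 109.
Linear molecule, 6 cuts → 7 fragments:
  1–23 → 23 bp
  24–51 → 28 bp
  52–61 → 10 bp
  62–85 → 24 bp
  86–94 → 9 bp
  95–109 → 15 bp
  110–137 → 28 bp
Sorted largest to smallest: 28, 28, 24, 23, 15, 10, 9 bp.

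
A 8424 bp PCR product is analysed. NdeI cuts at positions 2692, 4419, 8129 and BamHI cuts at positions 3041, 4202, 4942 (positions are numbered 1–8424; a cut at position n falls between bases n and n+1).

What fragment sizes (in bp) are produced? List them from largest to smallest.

3187, 2692, 1161, 523, 349, 295, 217 bp

Combined cut positions (sorted): 2692, 3041, 4202, 4419, 4942, 8129.
Linear molecule, 6 cuts → 7 fragments:
  2692 − 0 = 2692 bp
  3041 − 2692 = 349 bp
  4202 − 3041 = 1161 bp
  4419 − 4202 = 217 bp
  4942 − 4419 = 523 bp
  8129 − 4942 = 3187 bp
  8424 − 8129 = 295 bp
Sorted largest to smallest: 3187, 2692, 1161, 523, 349, 295, 217 bp.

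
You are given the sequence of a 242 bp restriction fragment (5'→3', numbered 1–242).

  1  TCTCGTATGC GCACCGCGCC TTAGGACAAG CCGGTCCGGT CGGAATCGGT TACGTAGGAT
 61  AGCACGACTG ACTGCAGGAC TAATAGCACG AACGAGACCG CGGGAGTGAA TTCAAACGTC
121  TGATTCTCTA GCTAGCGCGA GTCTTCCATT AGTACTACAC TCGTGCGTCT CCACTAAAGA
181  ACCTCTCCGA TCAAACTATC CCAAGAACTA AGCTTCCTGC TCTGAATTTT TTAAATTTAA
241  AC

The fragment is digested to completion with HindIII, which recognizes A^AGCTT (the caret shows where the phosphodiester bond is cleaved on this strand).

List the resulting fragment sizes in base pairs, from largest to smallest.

The HindIII site (AAGCTT) starts at position 210.
HindIII cuts after the first base of each site, so after position 210.
Linear molecule, 1 cut → 2 fragments:
  1–210 → 210 bp
  211–242 → 32 bp
Sorted largest to smallest: 210, 32 bp.

210, 32 bp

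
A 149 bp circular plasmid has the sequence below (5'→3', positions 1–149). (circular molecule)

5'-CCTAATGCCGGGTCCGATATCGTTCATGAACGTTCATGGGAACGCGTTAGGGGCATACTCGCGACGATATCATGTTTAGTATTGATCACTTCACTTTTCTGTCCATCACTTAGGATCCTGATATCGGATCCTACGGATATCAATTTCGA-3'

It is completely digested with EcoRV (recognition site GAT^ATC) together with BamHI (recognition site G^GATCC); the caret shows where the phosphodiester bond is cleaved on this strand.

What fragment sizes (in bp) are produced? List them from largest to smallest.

50, 45, 29, 12, 9, 4 bp

EcoRV sites (GATATC) start at positions 16, 66, 120, 136.
EcoRV cuts after base 3 of each site, so after positions 18, 68, 122, 138.
BamHI sites (GGATCC) start at positions 113, 126.
BamHI cuts after the first base of each site, so after positions 113, 126.
Combined cut positions: 18, 68, 113, 122, 126, 138.
Circular molecule, 6 cuts → 6 fragments:
  19–68 → 50 bp
  69–113 → 45 bp
  114–122 → 9 bp
  123–126 → 4 bp
  127–138 → 12 bp
  139–149 then 1–18 → 11 + 18 = 29 bp
Sorted largest to smallest: 50, 45, 29, 12, 9, 4 bp.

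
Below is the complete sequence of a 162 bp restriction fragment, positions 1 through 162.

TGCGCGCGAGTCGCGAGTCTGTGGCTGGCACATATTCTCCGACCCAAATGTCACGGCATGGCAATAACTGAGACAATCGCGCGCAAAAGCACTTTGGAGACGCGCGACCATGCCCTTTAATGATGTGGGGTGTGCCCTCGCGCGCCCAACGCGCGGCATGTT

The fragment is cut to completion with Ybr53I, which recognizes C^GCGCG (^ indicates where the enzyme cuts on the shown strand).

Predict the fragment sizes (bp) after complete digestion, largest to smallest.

75, 38, 23, 12, 11, 3 bp

Ybr53I sites (CGCGCG) start at positions 3, 78, 101, 139, 150.
Ybr53I cuts after the first base of each site, so after positions 3, 78, 101, 139, 150.
Linear molecule, 5 cuts → 6 fragments:
  1–3 → 3 bp
  4–78 → 75 bp
  79–101 → 23 bp
  102–139 → 38 bp
  140–150 → 11 bp
  151–162 → 12 bp
Sorted largest to smallest: 75, 38, 23, 12, 11, 3 bp.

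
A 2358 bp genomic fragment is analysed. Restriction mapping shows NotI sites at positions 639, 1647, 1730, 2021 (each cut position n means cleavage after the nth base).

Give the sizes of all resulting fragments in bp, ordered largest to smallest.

1008, 639, 337, 291, 83 bp

Linear molecule, 4 cuts → 5 fragments:
  639 − 0 = 639 bp
  1647 − 639 = 1008 bp
  1730 − 1647 = 83 bp
  2021 − 1730 = 291 bp
  2358 − 2021 = 337 bp
Sorted largest to smallest: 1008, 639, 337, 291, 83 bp.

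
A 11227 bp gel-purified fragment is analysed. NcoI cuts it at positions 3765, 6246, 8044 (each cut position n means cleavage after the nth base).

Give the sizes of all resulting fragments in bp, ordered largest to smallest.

3765, 3183, 2481, 1798 bp

Linear molecule, 3 cuts → 4 fragments:
  3765 − 0 = 3765 bp
  6246 − 3765 = 2481 bp
  8044 − 6246 = 1798 bp
  11227 − 8044 = 3183 bp
Sorted largest to smallest: 3765, 3183, 2481, 1798 bp.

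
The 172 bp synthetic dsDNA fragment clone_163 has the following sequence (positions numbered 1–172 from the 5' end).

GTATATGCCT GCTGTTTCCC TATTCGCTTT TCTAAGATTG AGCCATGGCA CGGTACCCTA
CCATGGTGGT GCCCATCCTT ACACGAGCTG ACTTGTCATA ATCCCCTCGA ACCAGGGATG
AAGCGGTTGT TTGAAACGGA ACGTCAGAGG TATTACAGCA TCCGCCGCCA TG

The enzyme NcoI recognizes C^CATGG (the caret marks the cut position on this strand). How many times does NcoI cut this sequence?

CCATGG occurs starting at positions 43, 61.
NcoI cuts at 2 sites.

2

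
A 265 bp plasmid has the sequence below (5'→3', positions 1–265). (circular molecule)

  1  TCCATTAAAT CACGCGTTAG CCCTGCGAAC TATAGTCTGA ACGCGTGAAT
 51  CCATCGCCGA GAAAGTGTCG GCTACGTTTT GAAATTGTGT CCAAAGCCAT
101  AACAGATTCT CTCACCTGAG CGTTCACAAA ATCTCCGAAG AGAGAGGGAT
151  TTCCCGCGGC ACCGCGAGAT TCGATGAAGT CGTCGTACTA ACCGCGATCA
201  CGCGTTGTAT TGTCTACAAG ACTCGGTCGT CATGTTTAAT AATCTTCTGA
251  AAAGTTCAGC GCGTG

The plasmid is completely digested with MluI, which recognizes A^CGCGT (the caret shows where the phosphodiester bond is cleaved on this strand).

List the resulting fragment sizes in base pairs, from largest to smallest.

MluI sites (ACGCGT) start at positions 12, 41, 200.
MluI cuts after the first base of each site, so after positions 12, 41, 200.
Circular molecule, 3 cuts → 3 fragments:
  13–41 → 29 bp
  42–200 → 159 bp
  201–265 then 1–12 → 65 + 12 = 77 bp
Sorted largest to smallest: 159, 77, 29 bp.

159, 77, 29 bp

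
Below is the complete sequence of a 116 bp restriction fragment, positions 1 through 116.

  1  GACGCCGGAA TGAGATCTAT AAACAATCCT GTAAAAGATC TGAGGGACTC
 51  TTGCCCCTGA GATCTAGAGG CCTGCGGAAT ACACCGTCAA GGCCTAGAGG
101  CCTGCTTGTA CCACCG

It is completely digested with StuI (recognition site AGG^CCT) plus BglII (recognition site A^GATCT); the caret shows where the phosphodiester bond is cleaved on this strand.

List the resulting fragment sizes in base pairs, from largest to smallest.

24, 23, 22, 16, 13, 10, 8 bp

StuI sites (AGGCCT) start at positions 68, 90, 98.
StuI cuts after base 3 of each site, so after positions 70, 92, 100.
BglII sites (AGATCT) start at positions 13, 36, 60.
BglII cuts after the first base of each site, so after positions 13, 36, 60.
Combined cut positions: 13, 36, 60, 70, 92, 100.
Linear molecule, 6 cuts → 7 fragments:
  1–13 → 13 bp
  14–36 → 23 bp
  37–60 → 24 bp
  61–70 → 10 bp
  71–92 → 22 bp
  93–100 → 8 bp
  101–116 → 16 bp
Sorted largest to smallest: 24, 23, 22, 16, 13, 10, 8 bp.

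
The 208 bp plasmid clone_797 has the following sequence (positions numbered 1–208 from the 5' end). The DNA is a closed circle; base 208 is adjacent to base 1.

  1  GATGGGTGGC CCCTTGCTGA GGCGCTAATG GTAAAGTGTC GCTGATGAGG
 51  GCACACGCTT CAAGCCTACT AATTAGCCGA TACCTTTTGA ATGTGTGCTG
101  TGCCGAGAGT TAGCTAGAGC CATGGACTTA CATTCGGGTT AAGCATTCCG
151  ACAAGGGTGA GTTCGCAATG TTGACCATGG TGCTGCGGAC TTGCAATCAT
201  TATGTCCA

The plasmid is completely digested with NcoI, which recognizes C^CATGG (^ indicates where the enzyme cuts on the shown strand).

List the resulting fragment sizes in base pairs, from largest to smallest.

153, 55 bp

NcoI sites (CCATGG) start at positions 120, 175.
NcoI cuts after the first base of each site, so after positions 120, 175.
Circular molecule, 2 cuts → 2 fragments:
  121–175 → 55 bp
  176–208 then 1–120 → 33 + 120 = 153 bp
Sorted largest to smallest: 153, 55 bp.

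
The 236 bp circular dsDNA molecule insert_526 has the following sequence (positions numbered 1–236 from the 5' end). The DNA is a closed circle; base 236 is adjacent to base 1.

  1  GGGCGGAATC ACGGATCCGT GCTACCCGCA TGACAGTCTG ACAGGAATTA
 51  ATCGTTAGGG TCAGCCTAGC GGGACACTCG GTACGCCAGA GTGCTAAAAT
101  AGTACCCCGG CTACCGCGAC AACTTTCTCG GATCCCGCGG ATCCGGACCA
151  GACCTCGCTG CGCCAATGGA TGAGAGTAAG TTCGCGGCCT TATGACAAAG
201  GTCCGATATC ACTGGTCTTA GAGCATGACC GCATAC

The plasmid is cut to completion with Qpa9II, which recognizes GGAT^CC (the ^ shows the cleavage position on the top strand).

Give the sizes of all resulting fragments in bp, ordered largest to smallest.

117, 110, 9 bp

Qpa9II sites (GGATCC) start at positions 13, 130, 139.
Qpa9II cuts after base 4 of each site, so after positions 16, 133, 142.
Circular molecule, 3 cuts → 3 fragments:
  17–133 → 117 bp
  134–142 → 9 bp
  143–236 then 1–16 → 94 + 16 = 110 bp
Sorted largest to smallest: 117, 110, 9 bp.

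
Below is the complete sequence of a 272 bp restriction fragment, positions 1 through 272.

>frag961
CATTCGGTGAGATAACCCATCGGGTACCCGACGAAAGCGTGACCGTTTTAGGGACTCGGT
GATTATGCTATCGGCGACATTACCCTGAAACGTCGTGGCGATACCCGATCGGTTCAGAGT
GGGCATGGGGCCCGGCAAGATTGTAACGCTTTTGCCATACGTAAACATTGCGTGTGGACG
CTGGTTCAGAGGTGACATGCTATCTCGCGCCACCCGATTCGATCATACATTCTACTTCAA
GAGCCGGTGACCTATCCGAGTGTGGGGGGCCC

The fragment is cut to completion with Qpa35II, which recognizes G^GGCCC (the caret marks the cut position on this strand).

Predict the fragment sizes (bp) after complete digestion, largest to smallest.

Qpa35II sites (GGGCCC) start at positions 128, 267.
Qpa35II cuts after the first base of each site, so after positions 128, 267.
Linear molecule, 2 cuts → 3 fragments:
  1–128 → 128 bp
  129–267 → 139 bp
  268–272 → 5 bp
Sorted largest to smallest: 139, 128, 5 bp.

139, 128, 5 bp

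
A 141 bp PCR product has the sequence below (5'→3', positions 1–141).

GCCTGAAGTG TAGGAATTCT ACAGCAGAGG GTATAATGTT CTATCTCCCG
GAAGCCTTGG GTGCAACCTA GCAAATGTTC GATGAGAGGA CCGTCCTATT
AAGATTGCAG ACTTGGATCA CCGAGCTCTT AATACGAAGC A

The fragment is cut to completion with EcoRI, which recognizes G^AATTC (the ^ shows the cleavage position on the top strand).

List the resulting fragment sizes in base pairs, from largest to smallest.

The EcoRI site (GAATTC) starts at position 14.
EcoRI cuts after the first base of each site, so after position 14.
Linear molecule, 1 cut → 2 fragments:
  1–14 → 14 bp
  15–141 → 127 bp
Sorted largest to smallest: 127, 14 bp.

127, 14 bp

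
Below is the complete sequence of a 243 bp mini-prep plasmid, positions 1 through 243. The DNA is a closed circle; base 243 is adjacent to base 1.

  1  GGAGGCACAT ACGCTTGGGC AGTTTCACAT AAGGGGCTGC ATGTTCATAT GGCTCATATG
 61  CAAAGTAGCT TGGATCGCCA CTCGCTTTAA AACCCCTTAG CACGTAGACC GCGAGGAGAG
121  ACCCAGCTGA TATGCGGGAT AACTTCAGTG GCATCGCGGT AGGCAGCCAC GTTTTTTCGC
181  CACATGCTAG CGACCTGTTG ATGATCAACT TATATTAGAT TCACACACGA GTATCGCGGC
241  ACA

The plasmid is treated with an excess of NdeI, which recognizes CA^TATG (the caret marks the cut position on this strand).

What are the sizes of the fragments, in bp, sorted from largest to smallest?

234, 9 bp

NdeI sites (CATATG) start at positions 46, 55.
NdeI cuts after base 2 of each site, so after positions 47, 56.
Circular molecule, 2 cuts → 2 fragments:
  48–56 → 9 bp
  57–243 then 1–47 → 187 + 47 = 234 bp
Sorted largest to smallest: 234, 9 bp.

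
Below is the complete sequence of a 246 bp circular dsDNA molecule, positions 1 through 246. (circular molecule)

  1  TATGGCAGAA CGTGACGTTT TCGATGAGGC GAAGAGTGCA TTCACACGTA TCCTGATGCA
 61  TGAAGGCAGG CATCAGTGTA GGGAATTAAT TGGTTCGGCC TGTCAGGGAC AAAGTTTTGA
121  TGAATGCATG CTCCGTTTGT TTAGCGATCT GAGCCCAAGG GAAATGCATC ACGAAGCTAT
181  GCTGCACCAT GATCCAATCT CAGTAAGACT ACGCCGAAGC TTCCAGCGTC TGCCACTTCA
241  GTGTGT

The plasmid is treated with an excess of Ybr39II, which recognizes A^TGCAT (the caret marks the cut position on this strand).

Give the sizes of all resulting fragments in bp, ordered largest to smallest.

Ybr39II sites (ATGCAT) start at positions 56, 124, 164.
Ybr39II cuts after the first base of each site, so after positions 56, 124, 164.
Circular molecule, 3 cuts → 3 fragments:
  57–124 → 68 bp
  125–164 → 40 bp
  165–246 then 1–56 → 82 + 56 = 138 bp
Sorted largest to smallest: 138, 68, 40 bp.

138, 68, 40 bp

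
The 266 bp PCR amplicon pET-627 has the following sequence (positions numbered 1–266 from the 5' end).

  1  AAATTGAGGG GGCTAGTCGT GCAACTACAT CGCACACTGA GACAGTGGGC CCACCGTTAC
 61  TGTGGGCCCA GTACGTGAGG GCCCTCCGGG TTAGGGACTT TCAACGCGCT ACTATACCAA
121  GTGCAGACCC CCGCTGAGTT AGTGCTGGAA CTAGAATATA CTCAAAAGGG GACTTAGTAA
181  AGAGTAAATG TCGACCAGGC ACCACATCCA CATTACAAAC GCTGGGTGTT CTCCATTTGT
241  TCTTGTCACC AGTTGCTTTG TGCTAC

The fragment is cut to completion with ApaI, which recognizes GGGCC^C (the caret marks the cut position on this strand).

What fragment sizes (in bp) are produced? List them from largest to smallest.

183, 51, 17, 15 bp

ApaI sites (GGGCCC) start at positions 47, 64, 79.
ApaI cuts after base 5 of each site (before the last base), so after positions 51, 68, 83.
Linear molecule, 3 cuts → 4 fragments:
  1–51 → 51 bp
  52–68 → 17 bp
  69–83 → 15 bp
  84–266 → 183 bp
Sorted largest to smallest: 183, 51, 17, 15 bp.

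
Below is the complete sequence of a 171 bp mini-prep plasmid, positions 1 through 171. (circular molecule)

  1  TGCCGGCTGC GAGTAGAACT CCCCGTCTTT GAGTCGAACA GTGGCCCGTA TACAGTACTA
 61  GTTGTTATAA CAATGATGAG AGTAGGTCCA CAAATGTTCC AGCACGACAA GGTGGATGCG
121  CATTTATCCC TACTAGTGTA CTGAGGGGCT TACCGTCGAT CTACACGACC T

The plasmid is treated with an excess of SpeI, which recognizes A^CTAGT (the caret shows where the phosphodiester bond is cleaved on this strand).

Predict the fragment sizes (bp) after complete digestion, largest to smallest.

96, 75 bp

SpeI sites (ACTAGT) start at positions 57, 132.
SpeI cuts after the first base of each site, so after positions 57, 132.
Circular molecule, 2 cuts → 2 fragments:
  58–132 → 75 bp
  133–171 then 1–57 → 39 + 57 = 96 bp
Sorted largest to smallest: 96, 75 bp.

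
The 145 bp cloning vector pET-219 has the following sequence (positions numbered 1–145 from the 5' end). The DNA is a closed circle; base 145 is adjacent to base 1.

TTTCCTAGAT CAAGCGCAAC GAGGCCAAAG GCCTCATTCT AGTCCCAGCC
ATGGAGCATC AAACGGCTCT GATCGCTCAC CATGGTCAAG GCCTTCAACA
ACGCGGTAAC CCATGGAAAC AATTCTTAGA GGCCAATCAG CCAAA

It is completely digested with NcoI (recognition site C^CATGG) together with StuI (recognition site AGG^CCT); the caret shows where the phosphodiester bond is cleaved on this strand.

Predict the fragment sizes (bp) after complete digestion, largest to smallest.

65, 31, 20, 18, 11 bp

NcoI sites (CCATGG) start at positions 49, 80, 111.
NcoI cuts after the first base of each site, so after positions 49, 80, 111.
StuI sites (AGGCCT) start at positions 29, 89.
StuI cuts after base 3 of each site, so after positions 31, 91.
Combined cut positions: 31, 49, 80, 91, 111.
Circular molecule, 5 cuts → 5 fragments:
  32–49 → 18 bp
  50–80 → 31 bp
  81–91 → 11 bp
  92–111 → 20 bp
  112–145 then 1–31 → 34 + 31 = 65 bp
Sorted largest to smallest: 65, 31, 20, 18, 11 bp.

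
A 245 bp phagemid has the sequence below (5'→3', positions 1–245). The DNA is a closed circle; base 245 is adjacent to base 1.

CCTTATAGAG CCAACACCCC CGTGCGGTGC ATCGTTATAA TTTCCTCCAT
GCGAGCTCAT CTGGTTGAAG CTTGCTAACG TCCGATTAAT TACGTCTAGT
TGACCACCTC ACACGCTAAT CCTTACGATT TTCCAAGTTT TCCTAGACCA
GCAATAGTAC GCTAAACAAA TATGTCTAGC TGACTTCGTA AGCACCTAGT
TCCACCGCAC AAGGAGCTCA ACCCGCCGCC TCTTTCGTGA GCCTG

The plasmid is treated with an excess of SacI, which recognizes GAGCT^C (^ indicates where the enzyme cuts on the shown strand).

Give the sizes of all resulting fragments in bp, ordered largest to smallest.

SacI sites (GAGCTC) start at positions 53, 214.
SacI cuts after base 5 of each site (before the last base), so after positions 57, 218.
Circular molecule, 2 cuts → 2 fragments:
  58–218 → 161 bp
  219–245 then 1–57 → 27 + 57 = 84 bp
Sorted largest to smallest: 161, 84 bp.

161, 84 bp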